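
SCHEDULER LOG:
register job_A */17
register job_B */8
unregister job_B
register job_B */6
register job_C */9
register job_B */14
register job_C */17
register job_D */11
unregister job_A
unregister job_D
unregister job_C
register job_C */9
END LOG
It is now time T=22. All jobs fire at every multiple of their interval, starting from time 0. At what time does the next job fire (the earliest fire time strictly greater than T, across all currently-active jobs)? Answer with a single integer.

Op 1: register job_A */17 -> active={job_A:*/17}
Op 2: register job_B */8 -> active={job_A:*/17, job_B:*/8}
Op 3: unregister job_B -> active={job_A:*/17}
Op 4: register job_B */6 -> active={job_A:*/17, job_B:*/6}
Op 5: register job_C */9 -> active={job_A:*/17, job_B:*/6, job_C:*/9}
Op 6: register job_B */14 -> active={job_A:*/17, job_B:*/14, job_C:*/9}
Op 7: register job_C */17 -> active={job_A:*/17, job_B:*/14, job_C:*/17}
Op 8: register job_D */11 -> active={job_A:*/17, job_B:*/14, job_C:*/17, job_D:*/11}
Op 9: unregister job_A -> active={job_B:*/14, job_C:*/17, job_D:*/11}
Op 10: unregister job_D -> active={job_B:*/14, job_C:*/17}
Op 11: unregister job_C -> active={job_B:*/14}
Op 12: register job_C */9 -> active={job_B:*/14, job_C:*/9}
  job_B: interval 14, next fire after T=22 is 28
  job_C: interval 9, next fire after T=22 is 27
Earliest fire time = 27 (job job_C)

Answer: 27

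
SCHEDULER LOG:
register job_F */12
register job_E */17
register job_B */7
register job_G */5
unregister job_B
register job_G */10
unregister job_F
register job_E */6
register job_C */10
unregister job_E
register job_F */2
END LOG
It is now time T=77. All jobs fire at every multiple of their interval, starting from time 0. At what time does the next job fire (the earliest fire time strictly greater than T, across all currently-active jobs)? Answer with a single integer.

Op 1: register job_F */12 -> active={job_F:*/12}
Op 2: register job_E */17 -> active={job_E:*/17, job_F:*/12}
Op 3: register job_B */7 -> active={job_B:*/7, job_E:*/17, job_F:*/12}
Op 4: register job_G */5 -> active={job_B:*/7, job_E:*/17, job_F:*/12, job_G:*/5}
Op 5: unregister job_B -> active={job_E:*/17, job_F:*/12, job_G:*/5}
Op 6: register job_G */10 -> active={job_E:*/17, job_F:*/12, job_G:*/10}
Op 7: unregister job_F -> active={job_E:*/17, job_G:*/10}
Op 8: register job_E */6 -> active={job_E:*/6, job_G:*/10}
Op 9: register job_C */10 -> active={job_C:*/10, job_E:*/6, job_G:*/10}
Op 10: unregister job_E -> active={job_C:*/10, job_G:*/10}
Op 11: register job_F */2 -> active={job_C:*/10, job_F:*/2, job_G:*/10}
  job_C: interval 10, next fire after T=77 is 80
  job_F: interval 2, next fire after T=77 is 78
  job_G: interval 10, next fire after T=77 is 80
Earliest fire time = 78 (job job_F)

Answer: 78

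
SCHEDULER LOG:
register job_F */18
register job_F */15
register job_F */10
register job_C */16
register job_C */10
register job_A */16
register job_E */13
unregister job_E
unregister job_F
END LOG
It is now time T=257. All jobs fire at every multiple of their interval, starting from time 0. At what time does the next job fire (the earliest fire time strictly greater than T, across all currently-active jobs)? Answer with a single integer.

Answer: 260

Derivation:
Op 1: register job_F */18 -> active={job_F:*/18}
Op 2: register job_F */15 -> active={job_F:*/15}
Op 3: register job_F */10 -> active={job_F:*/10}
Op 4: register job_C */16 -> active={job_C:*/16, job_F:*/10}
Op 5: register job_C */10 -> active={job_C:*/10, job_F:*/10}
Op 6: register job_A */16 -> active={job_A:*/16, job_C:*/10, job_F:*/10}
Op 7: register job_E */13 -> active={job_A:*/16, job_C:*/10, job_E:*/13, job_F:*/10}
Op 8: unregister job_E -> active={job_A:*/16, job_C:*/10, job_F:*/10}
Op 9: unregister job_F -> active={job_A:*/16, job_C:*/10}
  job_A: interval 16, next fire after T=257 is 272
  job_C: interval 10, next fire after T=257 is 260
Earliest fire time = 260 (job job_C)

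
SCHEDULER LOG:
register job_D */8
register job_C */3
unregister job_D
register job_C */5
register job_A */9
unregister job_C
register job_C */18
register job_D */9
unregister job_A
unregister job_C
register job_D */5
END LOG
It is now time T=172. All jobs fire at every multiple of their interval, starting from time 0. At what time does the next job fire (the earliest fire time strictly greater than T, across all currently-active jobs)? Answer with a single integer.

Answer: 175

Derivation:
Op 1: register job_D */8 -> active={job_D:*/8}
Op 2: register job_C */3 -> active={job_C:*/3, job_D:*/8}
Op 3: unregister job_D -> active={job_C:*/3}
Op 4: register job_C */5 -> active={job_C:*/5}
Op 5: register job_A */9 -> active={job_A:*/9, job_C:*/5}
Op 6: unregister job_C -> active={job_A:*/9}
Op 7: register job_C */18 -> active={job_A:*/9, job_C:*/18}
Op 8: register job_D */9 -> active={job_A:*/9, job_C:*/18, job_D:*/9}
Op 9: unregister job_A -> active={job_C:*/18, job_D:*/9}
Op 10: unregister job_C -> active={job_D:*/9}
Op 11: register job_D */5 -> active={job_D:*/5}
  job_D: interval 5, next fire after T=172 is 175
Earliest fire time = 175 (job job_D)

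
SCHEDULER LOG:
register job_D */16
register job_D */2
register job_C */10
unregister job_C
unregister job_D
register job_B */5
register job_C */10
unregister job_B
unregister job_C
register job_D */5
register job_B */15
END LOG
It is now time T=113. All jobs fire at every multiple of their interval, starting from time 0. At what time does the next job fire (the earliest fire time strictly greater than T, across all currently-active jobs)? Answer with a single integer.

Answer: 115

Derivation:
Op 1: register job_D */16 -> active={job_D:*/16}
Op 2: register job_D */2 -> active={job_D:*/2}
Op 3: register job_C */10 -> active={job_C:*/10, job_D:*/2}
Op 4: unregister job_C -> active={job_D:*/2}
Op 5: unregister job_D -> active={}
Op 6: register job_B */5 -> active={job_B:*/5}
Op 7: register job_C */10 -> active={job_B:*/5, job_C:*/10}
Op 8: unregister job_B -> active={job_C:*/10}
Op 9: unregister job_C -> active={}
Op 10: register job_D */5 -> active={job_D:*/5}
Op 11: register job_B */15 -> active={job_B:*/15, job_D:*/5}
  job_B: interval 15, next fire after T=113 is 120
  job_D: interval 5, next fire after T=113 is 115
Earliest fire time = 115 (job job_D)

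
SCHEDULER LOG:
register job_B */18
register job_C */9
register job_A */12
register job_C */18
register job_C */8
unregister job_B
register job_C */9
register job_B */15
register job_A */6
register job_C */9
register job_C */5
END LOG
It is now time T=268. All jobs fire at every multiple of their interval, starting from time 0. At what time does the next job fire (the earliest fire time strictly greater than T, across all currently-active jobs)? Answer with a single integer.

Op 1: register job_B */18 -> active={job_B:*/18}
Op 2: register job_C */9 -> active={job_B:*/18, job_C:*/9}
Op 3: register job_A */12 -> active={job_A:*/12, job_B:*/18, job_C:*/9}
Op 4: register job_C */18 -> active={job_A:*/12, job_B:*/18, job_C:*/18}
Op 5: register job_C */8 -> active={job_A:*/12, job_B:*/18, job_C:*/8}
Op 6: unregister job_B -> active={job_A:*/12, job_C:*/8}
Op 7: register job_C */9 -> active={job_A:*/12, job_C:*/9}
Op 8: register job_B */15 -> active={job_A:*/12, job_B:*/15, job_C:*/9}
Op 9: register job_A */6 -> active={job_A:*/6, job_B:*/15, job_C:*/9}
Op 10: register job_C */9 -> active={job_A:*/6, job_B:*/15, job_C:*/9}
Op 11: register job_C */5 -> active={job_A:*/6, job_B:*/15, job_C:*/5}
  job_A: interval 6, next fire after T=268 is 270
  job_B: interval 15, next fire after T=268 is 270
  job_C: interval 5, next fire after T=268 is 270
Earliest fire time = 270 (job job_A)

Answer: 270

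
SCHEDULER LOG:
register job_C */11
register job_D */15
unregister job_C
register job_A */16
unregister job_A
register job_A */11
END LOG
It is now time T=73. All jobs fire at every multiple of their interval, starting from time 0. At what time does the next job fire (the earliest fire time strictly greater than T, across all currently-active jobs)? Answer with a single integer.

Op 1: register job_C */11 -> active={job_C:*/11}
Op 2: register job_D */15 -> active={job_C:*/11, job_D:*/15}
Op 3: unregister job_C -> active={job_D:*/15}
Op 4: register job_A */16 -> active={job_A:*/16, job_D:*/15}
Op 5: unregister job_A -> active={job_D:*/15}
Op 6: register job_A */11 -> active={job_A:*/11, job_D:*/15}
  job_A: interval 11, next fire after T=73 is 77
  job_D: interval 15, next fire after T=73 is 75
Earliest fire time = 75 (job job_D)

Answer: 75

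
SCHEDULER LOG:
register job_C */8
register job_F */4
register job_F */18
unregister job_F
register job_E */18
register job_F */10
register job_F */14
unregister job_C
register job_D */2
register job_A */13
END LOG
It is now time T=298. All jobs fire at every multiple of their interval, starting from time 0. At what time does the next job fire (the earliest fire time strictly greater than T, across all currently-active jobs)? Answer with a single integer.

Answer: 299

Derivation:
Op 1: register job_C */8 -> active={job_C:*/8}
Op 2: register job_F */4 -> active={job_C:*/8, job_F:*/4}
Op 3: register job_F */18 -> active={job_C:*/8, job_F:*/18}
Op 4: unregister job_F -> active={job_C:*/8}
Op 5: register job_E */18 -> active={job_C:*/8, job_E:*/18}
Op 6: register job_F */10 -> active={job_C:*/8, job_E:*/18, job_F:*/10}
Op 7: register job_F */14 -> active={job_C:*/8, job_E:*/18, job_F:*/14}
Op 8: unregister job_C -> active={job_E:*/18, job_F:*/14}
Op 9: register job_D */2 -> active={job_D:*/2, job_E:*/18, job_F:*/14}
Op 10: register job_A */13 -> active={job_A:*/13, job_D:*/2, job_E:*/18, job_F:*/14}
  job_A: interval 13, next fire after T=298 is 299
  job_D: interval 2, next fire after T=298 is 300
  job_E: interval 18, next fire after T=298 is 306
  job_F: interval 14, next fire after T=298 is 308
Earliest fire time = 299 (job job_A)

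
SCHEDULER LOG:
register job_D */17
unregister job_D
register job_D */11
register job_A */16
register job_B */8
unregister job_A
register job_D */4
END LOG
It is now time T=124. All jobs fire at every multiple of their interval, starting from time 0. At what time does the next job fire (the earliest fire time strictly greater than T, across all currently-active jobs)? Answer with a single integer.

Op 1: register job_D */17 -> active={job_D:*/17}
Op 2: unregister job_D -> active={}
Op 3: register job_D */11 -> active={job_D:*/11}
Op 4: register job_A */16 -> active={job_A:*/16, job_D:*/11}
Op 5: register job_B */8 -> active={job_A:*/16, job_B:*/8, job_D:*/11}
Op 6: unregister job_A -> active={job_B:*/8, job_D:*/11}
Op 7: register job_D */4 -> active={job_B:*/8, job_D:*/4}
  job_B: interval 8, next fire after T=124 is 128
  job_D: interval 4, next fire after T=124 is 128
Earliest fire time = 128 (job job_B)

Answer: 128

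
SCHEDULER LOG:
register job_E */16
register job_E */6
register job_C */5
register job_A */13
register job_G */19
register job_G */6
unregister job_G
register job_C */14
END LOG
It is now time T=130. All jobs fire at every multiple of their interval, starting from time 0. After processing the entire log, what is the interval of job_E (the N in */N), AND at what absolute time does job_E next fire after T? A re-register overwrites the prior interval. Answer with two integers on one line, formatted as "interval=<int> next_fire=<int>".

Answer: interval=6 next_fire=132

Derivation:
Op 1: register job_E */16 -> active={job_E:*/16}
Op 2: register job_E */6 -> active={job_E:*/6}
Op 3: register job_C */5 -> active={job_C:*/5, job_E:*/6}
Op 4: register job_A */13 -> active={job_A:*/13, job_C:*/5, job_E:*/6}
Op 5: register job_G */19 -> active={job_A:*/13, job_C:*/5, job_E:*/6, job_G:*/19}
Op 6: register job_G */6 -> active={job_A:*/13, job_C:*/5, job_E:*/6, job_G:*/6}
Op 7: unregister job_G -> active={job_A:*/13, job_C:*/5, job_E:*/6}
Op 8: register job_C */14 -> active={job_A:*/13, job_C:*/14, job_E:*/6}
Final interval of job_E = 6
Next fire of job_E after T=130: (130//6+1)*6 = 132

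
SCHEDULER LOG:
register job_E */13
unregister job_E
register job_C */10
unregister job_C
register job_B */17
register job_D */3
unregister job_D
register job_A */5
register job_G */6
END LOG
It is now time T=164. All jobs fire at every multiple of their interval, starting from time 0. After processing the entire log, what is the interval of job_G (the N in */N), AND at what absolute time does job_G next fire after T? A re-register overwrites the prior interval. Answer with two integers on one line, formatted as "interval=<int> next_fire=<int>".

Answer: interval=6 next_fire=168

Derivation:
Op 1: register job_E */13 -> active={job_E:*/13}
Op 2: unregister job_E -> active={}
Op 3: register job_C */10 -> active={job_C:*/10}
Op 4: unregister job_C -> active={}
Op 5: register job_B */17 -> active={job_B:*/17}
Op 6: register job_D */3 -> active={job_B:*/17, job_D:*/3}
Op 7: unregister job_D -> active={job_B:*/17}
Op 8: register job_A */5 -> active={job_A:*/5, job_B:*/17}
Op 9: register job_G */6 -> active={job_A:*/5, job_B:*/17, job_G:*/6}
Final interval of job_G = 6
Next fire of job_G after T=164: (164//6+1)*6 = 168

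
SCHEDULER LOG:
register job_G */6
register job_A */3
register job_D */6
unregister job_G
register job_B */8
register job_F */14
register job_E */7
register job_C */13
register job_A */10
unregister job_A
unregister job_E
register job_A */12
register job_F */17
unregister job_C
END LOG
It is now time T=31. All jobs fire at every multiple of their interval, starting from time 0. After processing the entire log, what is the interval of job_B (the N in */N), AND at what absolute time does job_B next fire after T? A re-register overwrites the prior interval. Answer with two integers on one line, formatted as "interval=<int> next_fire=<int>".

Answer: interval=8 next_fire=32

Derivation:
Op 1: register job_G */6 -> active={job_G:*/6}
Op 2: register job_A */3 -> active={job_A:*/3, job_G:*/6}
Op 3: register job_D */6 -> active={job_A:*/3, job_D:*/6, job_G:*/6}
Op 4: unregister job_G -> active={job_A:*/3, job_D:*/6}
Op 5: register job_B */8 -> active={job_A:*/3, job_B:*/8, job_D:*/6}
Op 6: register job_F */14 -> active={job_A:*/3, job_B:*/8, job_D:*/6, job_F:*/14}
Op 7: register job_E */7 -> active={job_A:*/3, job_B:*/8, job_D:*/6, job_E:*/7, job_F:*/14}
Op 8: register job_C */13 -> active={job_A:*/3, job_B:*/8, job_C:*/13, job_D:*/6, job_E:*/7, job_F:*/14}
Op 9: register job_A */10 -> active={job_A:*/10, job_B:*/8, job_C:*/13, job_D:*/6, job_E:*/7, job_F:*/14}
Op 10: unregister job_A -> active={job_B:*/8, job_C:*/13, job_D:*/6, job_E:*/7, job_F:*/14}
Op 11: unregister job_E -> active={job_B:*/8, job_C:*/13, job_D:*/6, job_F:*/14}
Op 12: register job_A */12 -> active={job_A:*/12, job_B:*/8, job_C:*/13, job_D:*/6, job_F:*/14}
Op 13: register job_F */17 -> active={job_A:*/12, job_B:*/8, job_C:*/13, job_D:*/6, job_F:*/17}
Op 14: unregister job_C -> active={job_A:*/12, job_B:*/8, job_D:*/6, job_F:*/17}
Final interval of job_B = 8
Next fire of job_B after T=31: (31//8+1)*8 = 32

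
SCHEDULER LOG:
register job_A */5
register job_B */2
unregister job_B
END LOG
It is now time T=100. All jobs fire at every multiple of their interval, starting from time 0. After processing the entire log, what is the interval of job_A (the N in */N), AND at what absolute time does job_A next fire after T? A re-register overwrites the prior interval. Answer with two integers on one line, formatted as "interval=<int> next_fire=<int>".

Answer: interval=5 next_fire=105

Derivation:
Op 1: register job_A */5 -> active={job_A:*/5}
Op 2: register job_B */2 -> active={job_A:*/5, job_B:*/2}
Op 3: unregister job_B -> active={job_A:*/5}
Final interval of job_A = 5
Next fire of job_A after T=100: (100//5+1)*5 = 105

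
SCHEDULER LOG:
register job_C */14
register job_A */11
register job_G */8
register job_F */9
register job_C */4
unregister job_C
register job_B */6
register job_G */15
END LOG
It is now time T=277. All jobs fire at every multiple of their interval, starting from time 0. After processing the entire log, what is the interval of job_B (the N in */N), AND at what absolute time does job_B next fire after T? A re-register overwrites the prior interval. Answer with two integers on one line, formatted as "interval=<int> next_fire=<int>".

Answer: interval=6 next_fire=282

Derivation:
Op 1: register job_C */14 -> active={job_C:*/14}
Op 2: register job_A */11 -> active={job_A:*/11, job_C:*/14}
Op 3: register job_G */8 -> active={job_A:*/11, job_C:*/14, job_G:*/8}
Op 4: register job_F */9 -> active={job_A:*/11, job_C:*/14, job_F:*/9, job_G:*/8}
Op 5: register job_C */4 -> active={job_A:*/11, job_C:*/4, job_F:*/9, job_G:*/8}
Op 6: unregister job_C -> active={job_A:*/11, job_F:*/9, job_G:*/8}
Op 7: register job_B */6 -> active={job_A:*/11, job_B:*/6, job_F:*/9, job_G:*/8}
Op 8: register job_G */15 -> active={job_A:*/11, job_B:*/6, job_F:*/9, job_G:*/15}
Final interval of job_B = 6
Next fire of job_B after T=277: (277//6+1)*6 = 282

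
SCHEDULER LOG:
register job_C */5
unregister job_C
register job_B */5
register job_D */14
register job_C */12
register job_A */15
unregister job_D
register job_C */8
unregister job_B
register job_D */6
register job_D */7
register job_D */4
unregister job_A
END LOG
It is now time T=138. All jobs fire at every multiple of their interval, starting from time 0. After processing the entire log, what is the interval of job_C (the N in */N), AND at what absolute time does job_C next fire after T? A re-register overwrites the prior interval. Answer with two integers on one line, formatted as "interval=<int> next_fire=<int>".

Answer: interval=8 next_fire=144

Derivation:
Op 1: register job_C */5 -> active={job_C:*/5}
Op 2: unregister job_C -> active={}
Op 3: register job_B */5 -> active={job_B:*/5}
Op 4: register job_D */14 -> active={job_B:*/5, job_D:*/14}
Op 5: register job_C */12 -> active={job_B:*/5, job_C:*/12, job_D:*/14}
Op 6: register job_A */15 -> active={job_A:*/15, job_B:*/5, job_C:*/12, job_D:*/14}
Op 7: unregister job_D -> active={job_A:*/15, job_B:*/5, job_C:*/12}
Op 8: register job_C */8 -> active={job_A:*/15, job_B:*/5, job_C:*/8}
Op 9: unregister job_B -> active={job_A:*/15, job_C:*/8}
Op 10: register job_D */6 -> active={job_A:*/15, job_C:*/8, job_D:*/6}
Op 11: register job_D */7 -> active={job_A:*/15, job_C:*/8, job_D:*/7}
Op 12: register job_D */4 -> active={job_A:*/15, job_C:*/8, job_D:*/4}
Op 13: unregister job_A -> active={job_C:*/8, job_D:*/4}
Final interval of job_C = 8
Next fire of job_C after T=138: (138//8+1)*8 = 144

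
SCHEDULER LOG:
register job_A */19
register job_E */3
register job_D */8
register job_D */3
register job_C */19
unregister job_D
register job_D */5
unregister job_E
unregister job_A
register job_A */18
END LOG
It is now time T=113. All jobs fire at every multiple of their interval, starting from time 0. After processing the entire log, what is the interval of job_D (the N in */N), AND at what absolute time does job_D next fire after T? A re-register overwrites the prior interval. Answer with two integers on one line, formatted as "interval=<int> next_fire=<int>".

Op 1: register job_A */19 -> active={job_A:*/19}
Op 2: register job_E */3 -> active={job_A:*/19, job_E:*/3}
Op 3: register job_D */8 -> active={job_A:*/19, job_D:*/8, job_E:*/3}
Op 4: register job_D */3 -> active={job_A:*/19, job_D:*/3, job_E:*/3}
Op 5: register job_C */19 -> active={job_A:*/19, job_C:*/19, job_D:*/3, job_E:*/3}
Op 6: unregister job_D -> active={job_A:*/19, job_C:*/19, job_E:*/3}
Op 7: register job_D */5 -> active={job_A:*/19, job_C:*/19, job_D:*/5, job_E:*/3}
Op 8: unregister job_E -> active={job_A:*/19, job_C:*/19, job_D:*/5}
Op 9: unregister job_A -> active={job_C:*/19, job_D:*/5}
Op 10: register job_A */18 -> active={job_A:*/18, job_C:*/19, job_D:*/5}
Final interval of job_D = 5
Next fire of job_D after T=113: (113//5+1)*5 = 115

Answer: interval=5 next_fire=115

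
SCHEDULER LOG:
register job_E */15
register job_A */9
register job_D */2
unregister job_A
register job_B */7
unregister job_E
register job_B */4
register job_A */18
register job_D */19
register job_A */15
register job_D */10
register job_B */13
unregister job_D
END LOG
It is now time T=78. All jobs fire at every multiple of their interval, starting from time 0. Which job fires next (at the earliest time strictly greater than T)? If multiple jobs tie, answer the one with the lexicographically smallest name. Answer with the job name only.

Answer: job_A

Derivation:
Op 1: register job_E */15 -> active={job_E:*/15}
Op 2: register job_A */9 -> active={job_A:*/9, job_E:*/15}
Op 3: register job_D */2 -> active={job_A:*/9, job_D:*/2, job_E:*/15}
Op 4: unregister job_A -> active={job_D:*/2, job_E:*/15}
Op 5: register job_B */7 -> active={job_B:*/7, job_D:*/2, job_E:*/15}
Op 6: unregister job_E -> active={job_B:*/7, job_D:*/2}
Op 7: register job_B */4 -> active={job_B:*/4, job_D:*/2}
Op 8: register job_A */18 -> active={job_A:*/18, job_B:*/4, job_D:*/2}
Op 9: register job_D */19 -> active={job_A:*/18, job_B:*/4, job_D:*/19}
Op 10: register job_A */15 -> active={job_A:*/15, job_B:*/4, job_D:*/19}
Op 11: register job_D */10 -> active={job_A:*/15, job_B:*/4, job_D:*/10}
Op 12: register job_B */13 -> active={job_A:*/15, job_B:*/13, job_D:*/10}
Op 13: unregister job_D -> active={job_A:*/15, job_B:*/13}
  job_A: interval 15, next fire after T=78 is 90
  job_B: interval 13, next fire after T=78 is 91
Earliest = 90, winner (lex tiebreak) = job_A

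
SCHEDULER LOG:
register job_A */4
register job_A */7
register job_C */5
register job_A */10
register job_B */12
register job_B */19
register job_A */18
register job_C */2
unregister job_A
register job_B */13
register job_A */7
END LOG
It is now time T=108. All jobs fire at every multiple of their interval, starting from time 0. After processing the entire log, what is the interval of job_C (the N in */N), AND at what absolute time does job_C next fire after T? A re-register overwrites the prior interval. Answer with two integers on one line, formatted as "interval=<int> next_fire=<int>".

Answer: interval=2 next_fire=110

Derivation:
Op 1: register job_A */4 -> active={job_A:*/4}
Op 2: register job_A */7 -> active={job_A:*/7}
Op 3: register job_C */5 -> active={job_A:*/7, job_C:*/5}
Op 4: register job_A */10 -> active={job_A:*/10, job_C:*/5}
Op 5: register job_B */12 -> active={job_A:*/10, job_B:*/12, job_C:*/5}
Op 6: register job_B */19 -> active={job_A:*/10, job_B:*/19, job_C:*/5}
Op 7: register job_A */18 -> active={job_A:*/18, job_B:*/19, job_C:*/5}
Op 8: register job_C */2 -> active={job_A:*/18, job_B:*/19, job_C:*/2}
Op 9: unregister job_A -> active={job_B:*/19, job_C:*/2}
Op 10: register job_B */13 -> active={job_B:*/13, job_C:*/2}
Op 11: register job_A */7 -> active={job_A:*/7, job_B:*/13, job_C:*/2}
Final interval of job_C = 2
Next fire of job_C after T=108: (108//2+1)*2 = 110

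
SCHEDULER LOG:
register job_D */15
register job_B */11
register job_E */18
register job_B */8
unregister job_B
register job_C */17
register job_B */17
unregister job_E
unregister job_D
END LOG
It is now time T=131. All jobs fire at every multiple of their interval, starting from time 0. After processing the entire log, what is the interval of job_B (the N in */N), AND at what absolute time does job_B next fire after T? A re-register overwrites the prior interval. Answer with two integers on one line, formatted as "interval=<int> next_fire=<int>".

Op 1: register job_D */15 -> active={job_D:*/15}
Op 2: register job_B */11 -> active={job_B:*/11, job_D:*/15}
Op 3: register job_E */18 -> active={job_B:*/11, job_D:*/15, job_E:*/18}
Op 4: register job_B */8 -> active={job_B:*/8, job_D:*/15, job_E:*/18}
Op 5: unregister job_B -> active={job_D:*/15, job_E:*/18}
Op 6: register job_C */17 -> active={job_C:*/17, job_D:*/15, job_E:*/18}
Op 7: register job_B */17 -> active={job_B:*/17, job_C:*/17, job_D:*/15, job_E:*/18}
Op 8: unregister job_E -> active={job_B:*/17, job_C:*/17, job_D:*/15}
Op 9: unregister job_D -> active={job_B:*/17, job_C:*/17}
Final interval of job_B = 17
Next fire of job_B after T=131: (131//17+1)*17 = 136

Answer: interval=17 next_fire=136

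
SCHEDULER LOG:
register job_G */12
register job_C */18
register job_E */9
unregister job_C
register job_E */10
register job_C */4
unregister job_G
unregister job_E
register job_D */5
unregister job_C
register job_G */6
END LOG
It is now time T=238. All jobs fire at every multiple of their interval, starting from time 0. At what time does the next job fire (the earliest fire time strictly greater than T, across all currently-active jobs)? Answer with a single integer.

Op 1: register job_G */12 -> active={job_G:*/12}
Op 2: register job_C */18 -> active={job_C:*/18, job_G:*/12}
Op 3: register job_E */9 -> active={job_C:*/18, job_E:*/9, job_G:*/12}
Op 4: unregister job_C -> active={job_E:*/9, job_G:*/12}
Op 5: register job_E */10 -> active={job_E:*/10, job_G:*/12}
Op 6: register job_C */4 -> active={job_C:*/4, job_E:*/10, job_G:*/12}
Op 7: unregister job_G -> active={job_C:*/4, job_E:*/10}
Op 8: unregister job_E -> active={job_C:*/4}
Op 9: register job_D */5 -> active={job_C:*/4, job_D:*/5}
Op 10: unregister job_C -> active={job_D:*/5}
Op 11: register job_G */6 -> active={job_D:*/5, job_G:*/6}
  job_D: interval 5, next fire after T=238 is 240
  job_G: interval 6, next fire after T=238 is 240
Earliest fire time = 240 (job job_D)

Answer: 240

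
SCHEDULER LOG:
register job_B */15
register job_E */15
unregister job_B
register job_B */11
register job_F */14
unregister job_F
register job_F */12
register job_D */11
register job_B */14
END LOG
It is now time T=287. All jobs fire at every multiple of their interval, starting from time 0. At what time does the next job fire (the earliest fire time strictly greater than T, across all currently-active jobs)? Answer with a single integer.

Op 1: register job_B */15 -> active={job_B:*/15}
Op 2: register job_E */15 -> active={job_B:*/15, job_E:*/15}
Op 3: unregister job_B -> active={job_E:*/15}
Op 4: register job_B */11 -> active={job_B:*/11, job_E:*/15}
Op 5: register job_F */14 -> active={job_B:*/11, job_E:*/15, job_F:*/14}
Op 6: unregister job_F -> active={job_B:*/11, job_E:*/15}
Op 7: register job_F */12 -> active={job_B:*/11, job_E:*/15, job_F:*/12}
Op 8: register job_D */11 -> active={job_B:*/11, job_D:*/11, job_E:*/15, job_F:*/12}
Op 9: register job_B */14 -> active={job_B:*/14, job_D:*/11, job_E:*/15, job_F:*/12}
  job_B: interval 14, next fire after T=287 is 294
  job_D: interval 11, next fire after T=287 is 297
  job_E: interval 15, next fire after T=287 is 300
  job_F: interval 12, next fire after T=287 is 288
Earliest fire time = 288 (job job_F)

Answer: 288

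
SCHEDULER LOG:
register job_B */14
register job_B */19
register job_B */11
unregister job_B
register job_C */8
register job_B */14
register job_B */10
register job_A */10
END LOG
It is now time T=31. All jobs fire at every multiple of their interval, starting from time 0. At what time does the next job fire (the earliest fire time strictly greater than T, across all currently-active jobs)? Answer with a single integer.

Op 1: register job_B */14 -> active={job_B:*/14}
Op 2: register job_B */19 -> active={job_B:*/19}
Op 3: register job_B */11 -> active={job_B:*/11}
Op 4: unregister job_B -> active={}
Op 5: register job_C */8 -> active={job_C:*/8}
Op 6: register job_B */14 -> active={job_B:*/14, job_C:*/8}
Op 7: register job_B */10 -> active={job_B:*/10, job_C:*/8}
Op 8: register job_A */10 -> active={job_A:*/10, job_B:*/10, job_C:*/8}
  job_A: interval 10, next fire after T=31 is 40
  job_B: interval 10, next fire after T=31 is 40
  job_C: interval 8, next fire after T=31 is 32
Earliest fire time = 32 (job job_C)

Answer: 32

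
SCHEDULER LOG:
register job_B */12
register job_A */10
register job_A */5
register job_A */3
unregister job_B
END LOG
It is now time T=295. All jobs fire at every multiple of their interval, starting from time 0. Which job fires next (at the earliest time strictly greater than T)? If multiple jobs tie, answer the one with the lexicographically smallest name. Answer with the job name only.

Answer: job_A

Derivation:
Op 1: register job_B */12 -> active={job_B:*/12}
Op 2: register job_A */10 -> active={job_A:*/10, job_B:*/12}
Op 3: register job_A */5 -> active={job_A:*/5, job_B:*/12}
Op 4: register job_A */3 -> active={job_A:*/3, job_B:*/12}
Op 5: unregister job_B -> active={job_A:*/3}
  job_A: interval 3, next fire after T=295 is 297
Earliest = 297, winner (lex tiebreak) = job_A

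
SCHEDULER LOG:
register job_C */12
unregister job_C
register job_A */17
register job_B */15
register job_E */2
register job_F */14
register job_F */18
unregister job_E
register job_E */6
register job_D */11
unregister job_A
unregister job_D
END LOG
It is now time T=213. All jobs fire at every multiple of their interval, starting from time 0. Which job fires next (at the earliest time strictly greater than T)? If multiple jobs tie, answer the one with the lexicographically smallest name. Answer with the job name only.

Op 1: register job_C */12 -> active={job_C:*/12}
Op 2: unregister job_C -> active={}
Op 3: register job_A */17 -> active={job_A:*/17}
Op 4: register job_B */15 -> active={job_A:*/17, job_B:*/15}
Op 5: register job_E */2 -> active={job_A:*/17, job_B:*/15, job_E:*/2}
Op 6: register job_F */14 -> active={job_A:*/17, job_B:*/15, job_E:*/2, job_F:*/14}
Op 7: register job_F */18 -> active={job_A:*/17, job_B:*/15, job_E:*/2, job_F:*/18}
Op 8: unregister job_E -> active={job_A:*/17, job_B:*/15, job_F:*/18}
Op 9: register job_E */6 -> active={job_A:*/17, job_B:*/15, job_E:*/6, job_F:*/18}
Op 10: register job_D */11 -> active={job_A:*/17, job_B:*/15, job_D:*/11, job_E:*/6, job_F:*/18}
Op 11: unregister job_A -> active={job_B:*/15, job_D:*/11, job_E:*/6, job_F:*/18}
Op 12: unregister job_D -> active={job_B:*/15, job_E:*/6, job_F:*/18}
  job_B: interval 15, next fire after T=213 is 225
  job_E: interval 6, next fire after T=213 is 216
  job_F: interval 18, next fire after T=213 is 216
Earliest = 216, winner (lex tiebreak) = job_E

Answer: job_E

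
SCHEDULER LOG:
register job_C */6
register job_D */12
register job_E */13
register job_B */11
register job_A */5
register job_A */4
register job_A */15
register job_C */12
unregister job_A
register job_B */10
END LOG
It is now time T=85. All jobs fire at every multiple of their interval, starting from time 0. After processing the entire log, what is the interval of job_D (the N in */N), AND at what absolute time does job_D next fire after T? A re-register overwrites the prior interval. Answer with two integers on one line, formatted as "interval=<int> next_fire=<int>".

Answer: interval=12 next_fire=96

Derivation:
Op 1: register job_C */6 -> active={job_C:*/6}
Op 2: register job_D */12 -> active={job_C:*/6, job_D:*/12}
Op 3: register job_E */13 -> active={job_C:*/6, job_D:*/12, job_E:*/13}
Op 4: register job_B */11 -> active={job_B:*/11, job_C:*/6, job_D:*/12, job_E:*/13}
Op 5: register job_A */5 -> active={job_A:*/5, job_B:*/11, job_C:*/6, job_D:*/12, job_E:*/13}
Op 6: register job_A */4 -> active={job_A:*/4, job_B:*/11, job_C:*/6, job_D:*/12, job_E:*/13}
Op 7: register job_A */15 -> active={job_A:*/15, job_B:*/11, job_C:*/6, job_D:*/12, job_E:*/13}
Op 8: register job_C */12 -> active={job_A:*/15, job_B:*/11, job_C:*/12, job_D:*/12, job_E:*/13}
Op 9: unregister job_A -> active={job_B:*/11, job_C:*/12, job_D:*/12, job_E:*/13}
Op 10: register job_B */10 -> active={job_B:*/10, job_C:*/12, job_D:*/12, job_E:*/13}
Final interval of job_D = 12
Next fire of job_D after T=85: (85//12+1)*12 = 96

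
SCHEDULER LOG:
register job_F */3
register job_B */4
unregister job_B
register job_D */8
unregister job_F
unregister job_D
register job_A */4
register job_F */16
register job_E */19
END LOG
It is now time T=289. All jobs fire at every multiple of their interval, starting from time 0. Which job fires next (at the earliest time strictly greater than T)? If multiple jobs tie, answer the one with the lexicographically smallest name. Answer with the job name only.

Op 1: register job_F */3 -> active={job_F:*/3}
Op 2: register job_B */4 -> active={job_B:*/4, job_F:*/3}
Op 3: unregister job_B -> active={job_F:*/3}
Op 4: register job_D */8 -> active={job_D:*/8, job_F:*/3}
Op 5: unregister job_F -> active={job_D:*/8}
Op 6: unregister job_D -> active={}
Op 7: register job_A */4 -> active={job_A:*/4}
Op 8: register job_F */16 -> active={job_A:*/4, job_F:*/16}
Op 9: register job_E */19 -> active={job_A:*/4, job_E:*/19, job_F:*/16}
  job_A: interval 4, next fire after T=289 is 292
  job_E: interval 19, next fire after T=289 is 304
  job_F: interval 16, next fire after T=289 is 304
Earliest = 292, winner (lex tiebreak) = job_A

Answer: job_A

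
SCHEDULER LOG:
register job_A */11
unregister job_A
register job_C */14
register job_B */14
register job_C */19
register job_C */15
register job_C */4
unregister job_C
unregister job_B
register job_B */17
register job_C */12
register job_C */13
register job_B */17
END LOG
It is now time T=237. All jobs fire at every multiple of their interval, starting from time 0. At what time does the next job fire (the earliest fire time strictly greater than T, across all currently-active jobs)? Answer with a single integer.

Answer: 238

Derivation:
Op 1: register job_A */11 -> active={job_A:*/11}
Op 2: unregister job_A -> active={}
Op 3: register job_C */14 -> active={job_C:*/14}
Op 4: register job_B */14 -> active={job_B:*/14, job_C:*/14}
Op 5: register job_C */19 -> active={job_B:*/14, job_C:*/19}
Op 6: register job_C */15 -> active={job_B:*/14, job_C:*/15}
Op 7: register job_C */4 -> active={job_B:*/14, job_C:*/4}
Op 8: unregister job_C -> active={job_B:*/14}
Op 9: unregister job_B -> active={}
Op 10: register job_B */17 -> active={job_B:*/17}
Op 11: register job_C */12 -> active={job_B:*/17, job_C:*/12}
Op 12: register job_C */13 -> active={job_B:*/17, job_C:*/13}
Op 13: register job_B */17 -> active={job_B:*/17, job_C:*/13}
  job_B: interval 17, next fire after T=237 is 238
  job_C: interval 13, next fire after T=237 is 247
Earliest fire time = 238 (job job_B)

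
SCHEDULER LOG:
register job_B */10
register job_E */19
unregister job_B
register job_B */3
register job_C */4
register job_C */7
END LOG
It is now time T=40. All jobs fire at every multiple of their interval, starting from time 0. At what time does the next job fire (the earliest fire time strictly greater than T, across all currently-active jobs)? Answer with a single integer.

Answer: 42

Derivation:
Op 1: register job_B */10 -> active={job_B:*/10}
Op 2: register job_E */19 -> active={job_B:*/10, job_E:*/19}
Op 3: unregister job_B -> active={job_E:*/19}
Op 4: register job_B */3 -> active={job_B:*/3, job_E:*/19}
Op 5: register job_C */4 -> active={job_B:*/3, job_C:*/4, job_E:*/19}
Op 6: register job_C */7 -> active={job_B:*/3, job_C:*/7, job_E:*/19}
  job_B: interval 3, next fire after T=40 is 42
  job_C: interval 7, next fire after T=40 is 42
  job_E: interval 19, next fire after T=40 is 57
Earliest fire time = 42 (job job_B)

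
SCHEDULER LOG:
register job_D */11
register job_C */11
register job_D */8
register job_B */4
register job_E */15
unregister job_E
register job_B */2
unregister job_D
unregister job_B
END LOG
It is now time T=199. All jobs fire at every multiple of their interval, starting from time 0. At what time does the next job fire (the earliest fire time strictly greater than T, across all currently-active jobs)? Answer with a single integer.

Answer: 209

Derivation:
Op 1: register job_D */11 -> active={job_D:*/11}
Op 2: register job_C */11 -> active={job_C:*/11, job_D:*/11}
Op 3: register job_D */8 -> active={job_C:*/11, job_D:*/8}
Op 4: register job_B */4 -> active={job_B:*/4, job_C:*/11, job_D:*/8}
Op 5: register job_E */15 -> active={job_B:*/4, job_C:*/11, job_D:*/8, job_E:*/15}
Op 6: unregister job_E -> active={job_B:*/4, job_C:*/11, job_D:*/8}
Op 7: register job_B */2 -> active={job_B:*/2, job_C:*/11, job_D:*/8}
Op 8: unregister job_D -> active={job_B:*/2, job_C:*/11}
Op 9: unregister job_B -> active={job_C:*/11}
  job_C: interval 11, next fire after T=199 is 209
Earliest fire time = 209 (job job_C)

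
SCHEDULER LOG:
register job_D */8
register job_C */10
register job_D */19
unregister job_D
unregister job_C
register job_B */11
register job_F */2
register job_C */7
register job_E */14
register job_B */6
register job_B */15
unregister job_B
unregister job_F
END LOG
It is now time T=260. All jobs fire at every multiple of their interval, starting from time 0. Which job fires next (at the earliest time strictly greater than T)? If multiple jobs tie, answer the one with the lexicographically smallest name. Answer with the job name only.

Op 1: register job_D */8 -> active={job_D:*/8}
Op 2: register job_C */10 -> active={job_C:*/10, job_D:*/8}
Op 3: register job_D */19 -> active={job_C:*/10, job_D:*/19}
Op 4: unregister job_D -> active={job_C:*/10}
Op 5: unregister job_C -> active={}
Op 6: register job_B */11 -> active={job_B:*/11}
Op 7: register job_F */2 -> active={job_B:*/11, job_F:*/2}
Op 8: register job_C */7 -> active={job_B:*/11, job_C:*/7, job_F:*/2}
Op 9: register job_E */14 -> active={job_B:*/11, job_C:*/7, job_E:*/14, job_F:*/2}
Op 10: register job_B */6 -> active={job_B:*/6, job_C:*/7, job_E:*/14, job_F:*/2}
Op 11: register job_B */15 -> active={job_B:*/15, job_C:*/7, job_E:*/14, job_F:*/2}
Op 12: unregister job_B -> active={job_C:*/7, job_E:*/14, job_F:*/2}
Op 13: unregister job_F -> active={job_C:*/7, job_E:*/14}
  job_C: interval 7, next fire after T=260 is 266
  job_E: interval 14, next fire after T=260 is 266
Earliest = 266, winner (lex tiebreak) = job_C

Answer: job_C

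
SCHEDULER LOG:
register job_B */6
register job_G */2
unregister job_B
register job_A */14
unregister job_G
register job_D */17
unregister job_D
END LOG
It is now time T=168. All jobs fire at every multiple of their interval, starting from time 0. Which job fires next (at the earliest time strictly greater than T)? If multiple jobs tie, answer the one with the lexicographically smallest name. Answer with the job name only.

Answer: job_A

Derivation:
Op 1: register job_B */6 -> active={job_B:*/6}
Op 2: register job_G */2 -> active={job_B:*/6, job_G:*/2}
Op 3: unregister job_B -> active={job_G:*/2}
Op 4: register job_A */14 -> active={job_A:*/14, job_G:*/2}
Op 5: unregister job_G -> active={job_A:*/14}
Op 6: register job_D */17 -> active={job_A:*/14, job_D:*/17}
Op 7: unregister job_D -> active={job_A:*/14}
  job_A: interval 14, next fire after T=168 is 182
Earliest = 182, winner (lex tiebreak) = job_A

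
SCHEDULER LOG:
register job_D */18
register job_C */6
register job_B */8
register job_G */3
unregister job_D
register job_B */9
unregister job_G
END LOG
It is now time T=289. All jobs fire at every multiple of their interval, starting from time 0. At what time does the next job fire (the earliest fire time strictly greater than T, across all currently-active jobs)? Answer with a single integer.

Answer: 294

Derivation:
Op 1: register job_D */18 -> active={job_D:*/18}
Op 2: register job_C */6 -> active={job_C:*/6, job_D:*/18}
Op 3: register job_B */8 -> active={job_B:*/8, job_C:*/6, job_D:*/18}
Op 4: register job_G */3 -> active={job_B:*/8, job_C:*/6, job_D:*/18, job_G:*/3}
Op 5: unregister job_D -> active={job_B:*/8, job_C:*/6, job_G:*/3}
Op 6: register job_B */9 -> active={job_B:*/9, job_C:*/6, job_G:*/3}
Op 7: unregister job_G -> active={job_B:*/9, job_C:*/6}
  job_B: interval 9, next fire after T=289 is 297
  job_C: interval 6, next fire after T=289 is 294
Earliest fire time = 294 (job job_C)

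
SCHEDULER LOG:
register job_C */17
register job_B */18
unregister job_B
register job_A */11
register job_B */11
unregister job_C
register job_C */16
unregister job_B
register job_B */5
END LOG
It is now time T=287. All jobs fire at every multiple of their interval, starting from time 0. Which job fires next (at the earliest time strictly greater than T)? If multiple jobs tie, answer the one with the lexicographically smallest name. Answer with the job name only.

Answer: job_C

Derivation:
Op 1: register job_C */17 -> active={job_C:*/17}
Op 2: register job_B */18 -> active={job_B:*/18, job_C:*/17}
Op 3: unregister job_B -> active={job_C:*/17}
Op 4: register job_A */11 -> active={job_A:*/11, job_C:*/17}
Op 5: register job_B */11 -> active={job_A:*/11, job_B:*/11, job_C:*/17}
Op 6: unregister job_C -> active={job_A:*/11, job_B:*/11}
Op 7: register job_C */16 -> active={job_A:*/11, job_B:*/11, job_C:*/16}
Op 8: unregister job_B -> active={job_A:*/11, job_C:*/16}
Op 9: register job_B */5 -> active={job_A:*/11, job_B:*/5, job_C:*/16}
  job_A: interval 11, next fire after T=287 is 297
  job_B: interval 5, next fire after T=287 is 290
  job_C: interval 16, next fire after T=287 is 288
Earliest = 288, winner (lex tiebreak) = job_C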